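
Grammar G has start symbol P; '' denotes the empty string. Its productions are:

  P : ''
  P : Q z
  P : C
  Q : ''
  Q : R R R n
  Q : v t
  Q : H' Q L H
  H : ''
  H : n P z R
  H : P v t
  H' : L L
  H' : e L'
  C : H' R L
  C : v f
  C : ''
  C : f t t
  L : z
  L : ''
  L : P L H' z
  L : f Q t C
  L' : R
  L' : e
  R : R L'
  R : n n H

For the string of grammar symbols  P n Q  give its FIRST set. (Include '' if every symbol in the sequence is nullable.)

{ e, f, n, v, z }

Add FIRST(P)\{''} = { e, f, n, v, z }; P is nullable, continue.
n is a terminal; add {n} and stop.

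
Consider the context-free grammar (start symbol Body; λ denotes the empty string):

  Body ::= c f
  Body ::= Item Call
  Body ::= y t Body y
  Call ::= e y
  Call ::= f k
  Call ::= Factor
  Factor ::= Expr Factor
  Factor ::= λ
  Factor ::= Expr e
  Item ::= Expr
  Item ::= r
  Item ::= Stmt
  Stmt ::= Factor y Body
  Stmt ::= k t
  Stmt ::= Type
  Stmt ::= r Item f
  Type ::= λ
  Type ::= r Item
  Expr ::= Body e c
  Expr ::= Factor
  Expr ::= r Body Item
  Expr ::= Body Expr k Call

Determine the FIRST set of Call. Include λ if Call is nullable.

{ c, e, f, k, r, y, λ }

Call ::= e y contributes {e}.
Call ::= f k contributes {f}.
From Call ::= Factor: add FIRST(Factor) = { c, e, f, k, r, y, λ } (including λ since Factor is nullable).
Union: FIRST(Call) = { c, e, f, k, r, y, λ }.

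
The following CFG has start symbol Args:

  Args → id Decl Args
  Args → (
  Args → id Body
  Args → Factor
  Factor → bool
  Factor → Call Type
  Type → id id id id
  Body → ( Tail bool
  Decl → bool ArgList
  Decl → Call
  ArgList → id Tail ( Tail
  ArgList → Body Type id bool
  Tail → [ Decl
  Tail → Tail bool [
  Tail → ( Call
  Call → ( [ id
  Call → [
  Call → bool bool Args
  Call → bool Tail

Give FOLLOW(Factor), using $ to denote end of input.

{ $, (, [, bool, id }

In Args → Factor: Factor is at the end, add FOLLOW(Args) = { $, (, [, bool, id }.
Union: FOLLOW(Factor) = { $, (, [, bool, id }.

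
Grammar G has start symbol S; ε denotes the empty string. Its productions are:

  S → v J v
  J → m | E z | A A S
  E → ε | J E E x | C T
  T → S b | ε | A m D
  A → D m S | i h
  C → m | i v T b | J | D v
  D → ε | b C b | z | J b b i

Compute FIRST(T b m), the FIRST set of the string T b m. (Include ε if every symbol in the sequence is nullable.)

{ b, i, m, v, z }

Add FIRST(T)\{ε} = { b, i, m, v, z }; T is nullable, continue.
b is a terminal; add {b} and stop.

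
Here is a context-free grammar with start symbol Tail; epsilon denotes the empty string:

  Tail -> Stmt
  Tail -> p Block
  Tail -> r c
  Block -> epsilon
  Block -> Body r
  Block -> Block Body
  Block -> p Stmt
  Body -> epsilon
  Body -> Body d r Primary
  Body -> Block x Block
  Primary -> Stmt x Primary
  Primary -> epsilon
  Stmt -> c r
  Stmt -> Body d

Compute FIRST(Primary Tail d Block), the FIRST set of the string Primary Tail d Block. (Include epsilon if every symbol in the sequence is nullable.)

Add FIRST(Primary)\{epsilon} = { c, d, p, r, x }; Primary is nullable, continue.
Add FIRST(Tail) = { c, d, p, r, x }; Tail is not nullable, stop.

{ c, d, p, r, x }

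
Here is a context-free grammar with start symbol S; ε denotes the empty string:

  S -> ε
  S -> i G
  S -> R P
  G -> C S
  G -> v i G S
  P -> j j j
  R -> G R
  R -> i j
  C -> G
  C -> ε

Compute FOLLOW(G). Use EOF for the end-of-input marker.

{ EOF, i, v }

In S -> i G: G is at the end, add FOLLOW(S) = { EOF, i, v }.
In G -> v i G S: add FIRST(S)\{ε} = { i, v }.
  Since S is nullable, also add FOLLOW(G) = { EOF, i, v }.
In R -> G R: add FIRST(R) = { i, v }.
In C -> G: G is at the end, add FOLLOW(C) = { EOF, i, v }.
Union: FOLLOW(G) = { EOF, i, v }.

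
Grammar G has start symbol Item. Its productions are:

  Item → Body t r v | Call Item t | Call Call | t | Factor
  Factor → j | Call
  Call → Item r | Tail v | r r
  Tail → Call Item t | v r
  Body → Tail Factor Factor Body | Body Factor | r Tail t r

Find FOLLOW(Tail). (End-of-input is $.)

In Call → Tail v: add FIRST(v) = { v }.
In Body → Tail Factor Factor Body: add FIRST(Factor Factor Body) = { j, r, t, v }.
In Body → r Tail t r: add FIRST(t r) = { t }.
Union: FOLLOW(Tail) = { j, r, t, v }.

{ j, r, t, v }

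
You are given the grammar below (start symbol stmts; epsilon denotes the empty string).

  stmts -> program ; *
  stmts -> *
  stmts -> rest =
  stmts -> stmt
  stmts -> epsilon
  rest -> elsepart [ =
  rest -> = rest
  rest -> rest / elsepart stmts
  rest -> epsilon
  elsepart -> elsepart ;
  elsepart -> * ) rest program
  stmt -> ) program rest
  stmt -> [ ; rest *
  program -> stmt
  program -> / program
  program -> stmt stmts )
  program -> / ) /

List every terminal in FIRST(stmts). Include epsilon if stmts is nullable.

{ ), *, /, =, [, epsilon }

From stmts -> program ; *: add FIRST(program) = { ), /, [ }.
stmts -> * contributes {*}.
From stmts -> rest =: rest nullable, take FIRST(rest) ∪ {=} = { *, /, = }.
From stmts -> stmt: add FIRST(stmt) = { ), [ }.
stmts -> epsilon contributes epsilon.
Union: FIRST(stmts) = { ), *, /, =, [, epsilon }.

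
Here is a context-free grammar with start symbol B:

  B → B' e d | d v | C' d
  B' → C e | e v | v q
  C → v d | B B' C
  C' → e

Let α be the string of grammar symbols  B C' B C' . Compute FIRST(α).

{ d, e, v }

Add FIRST(B) = { d, e, v }; B is not nullable, stop.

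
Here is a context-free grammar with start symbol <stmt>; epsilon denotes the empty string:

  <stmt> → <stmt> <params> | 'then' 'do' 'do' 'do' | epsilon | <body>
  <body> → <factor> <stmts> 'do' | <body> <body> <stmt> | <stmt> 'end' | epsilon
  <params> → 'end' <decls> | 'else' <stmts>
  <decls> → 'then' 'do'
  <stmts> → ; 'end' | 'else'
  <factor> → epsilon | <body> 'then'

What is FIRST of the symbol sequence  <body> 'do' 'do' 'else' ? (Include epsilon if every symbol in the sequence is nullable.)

{ 'do', 'else', 'end', 'then', ; }

Add FIRST(<body>)\{epsilon} = { 'else', 'end', 'then', ; }; <body> is nullable, continue.
'do' is a terminal; add {'do'} and stop.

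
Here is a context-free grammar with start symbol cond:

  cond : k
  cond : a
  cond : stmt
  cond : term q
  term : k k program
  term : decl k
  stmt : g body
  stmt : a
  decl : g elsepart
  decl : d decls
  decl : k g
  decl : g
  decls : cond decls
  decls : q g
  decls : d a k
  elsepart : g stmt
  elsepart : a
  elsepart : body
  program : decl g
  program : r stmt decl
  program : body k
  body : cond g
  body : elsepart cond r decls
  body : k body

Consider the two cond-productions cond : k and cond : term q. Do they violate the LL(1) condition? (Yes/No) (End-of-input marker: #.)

FIRST(k) = { k } and FIRST(term q) = { d, g, k }.
Both contain k, so the two alternatives are not disjoint — LL(1) conflict.

Yes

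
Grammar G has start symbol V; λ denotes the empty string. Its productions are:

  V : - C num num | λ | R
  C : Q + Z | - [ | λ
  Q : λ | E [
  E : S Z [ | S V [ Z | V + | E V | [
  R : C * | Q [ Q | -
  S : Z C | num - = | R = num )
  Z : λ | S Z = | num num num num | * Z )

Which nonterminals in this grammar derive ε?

Directly nullable (have an λ-production): V, C, Q, Z.
S : Z C with every symbol nullable, so S is nullable.
No other nonterminal has a production whose RHS symbols are all nullable.

{ C, Q, S, V, Z }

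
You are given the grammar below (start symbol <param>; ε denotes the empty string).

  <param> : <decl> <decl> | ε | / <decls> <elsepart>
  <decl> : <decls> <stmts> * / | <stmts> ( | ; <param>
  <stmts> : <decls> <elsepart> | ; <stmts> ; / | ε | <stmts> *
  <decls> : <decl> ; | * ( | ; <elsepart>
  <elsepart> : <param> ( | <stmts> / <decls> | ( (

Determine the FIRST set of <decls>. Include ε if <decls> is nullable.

From <decls> : <decl> ;: add FIRST(<decl>) = { (, *, ; }.
<decls> : * ( contributes {*}.
<decls> : ; <elsepart> contributes {;}.
Union: FIRST(<decls>) = { (, *, ; }.

{ (, *, ; }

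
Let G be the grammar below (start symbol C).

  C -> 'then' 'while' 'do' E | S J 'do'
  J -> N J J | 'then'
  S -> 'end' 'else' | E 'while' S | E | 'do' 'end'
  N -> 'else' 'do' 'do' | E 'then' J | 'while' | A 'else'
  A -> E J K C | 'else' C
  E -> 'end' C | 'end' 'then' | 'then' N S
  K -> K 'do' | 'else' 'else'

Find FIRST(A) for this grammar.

From A -> E J K C: add FIRST(E) = { 'end', 'then' }.
A -> 'else' C contributes {'else'}.
Union: FIRST(A) = { 'else', 'end', 'then' }.

{ 'else', 'end', 'then' }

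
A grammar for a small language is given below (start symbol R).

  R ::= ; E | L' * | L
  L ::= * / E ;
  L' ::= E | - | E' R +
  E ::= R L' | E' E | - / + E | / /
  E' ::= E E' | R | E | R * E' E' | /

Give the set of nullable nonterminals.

{ } (none)

No nonterminal has an empty production or an RHS whose symbols are all nullable.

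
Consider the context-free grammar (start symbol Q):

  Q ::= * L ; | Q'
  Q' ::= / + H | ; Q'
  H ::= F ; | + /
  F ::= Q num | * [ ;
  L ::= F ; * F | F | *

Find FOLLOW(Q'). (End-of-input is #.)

In Q ::= Q': Q' is at the end, add FOLLOW(Q) = { #, num }.
In Q' ::= ; Q': Q' is at the end, add FOLLOW(Q') = { #, num }.
Union: FOLLOW(Q') = { #, num }.

{ #, num }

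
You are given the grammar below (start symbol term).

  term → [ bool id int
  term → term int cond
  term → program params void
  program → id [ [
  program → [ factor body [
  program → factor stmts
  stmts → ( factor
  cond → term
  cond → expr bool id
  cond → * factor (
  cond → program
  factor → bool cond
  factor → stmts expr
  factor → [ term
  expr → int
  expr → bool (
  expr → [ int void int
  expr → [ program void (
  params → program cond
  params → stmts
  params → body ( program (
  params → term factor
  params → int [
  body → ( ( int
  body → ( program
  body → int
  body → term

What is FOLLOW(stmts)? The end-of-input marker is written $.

In program → factor stmts: stmts is at the end, add FOLLOW(program) = { $, (, *, [, bool, id, int, void }.
In factor → stmts expr: add FIRST(expr) = { [, bool, int }.
In params → stmts: stmts is at the end, add FOLLOW(params) = { void }.
Union: FOLLOW(stmts) = { $, (, *, [, bool, id, int, void }.

{ $, (, *, [, bool, id, int, void }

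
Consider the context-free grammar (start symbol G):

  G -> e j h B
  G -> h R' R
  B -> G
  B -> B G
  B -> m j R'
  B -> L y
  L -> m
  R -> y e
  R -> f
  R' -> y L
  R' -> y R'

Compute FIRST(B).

{ e, h, m }

From B -> G: add FIRST(G) = { e, h }.
From B -> B G: add FIRST(B) = { e, h, m }.
B -> m j R' contributes {m}.
From B -> L y: add FIRST(L) = { m }.
Union: FIRST(B) = { e, h, m }.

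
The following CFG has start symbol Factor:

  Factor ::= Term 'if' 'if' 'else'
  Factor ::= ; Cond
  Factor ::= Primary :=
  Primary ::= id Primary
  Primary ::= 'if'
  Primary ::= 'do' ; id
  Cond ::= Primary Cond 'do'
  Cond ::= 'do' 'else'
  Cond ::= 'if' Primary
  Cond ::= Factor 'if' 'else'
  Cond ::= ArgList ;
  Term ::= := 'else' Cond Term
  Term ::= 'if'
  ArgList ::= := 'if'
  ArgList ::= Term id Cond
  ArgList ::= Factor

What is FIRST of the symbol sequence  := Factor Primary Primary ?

:= is a terminal; add {:=} and stop.

{ := }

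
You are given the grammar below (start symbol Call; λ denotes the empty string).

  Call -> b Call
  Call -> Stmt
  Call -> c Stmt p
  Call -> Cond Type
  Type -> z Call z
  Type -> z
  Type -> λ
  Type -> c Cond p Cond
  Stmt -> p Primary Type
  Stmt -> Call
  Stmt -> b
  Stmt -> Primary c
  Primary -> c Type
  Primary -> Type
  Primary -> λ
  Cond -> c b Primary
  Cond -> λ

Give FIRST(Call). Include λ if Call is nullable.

Call -> b Call contributes {b}.
From Call -> Stmt: add FIRST(Stmt) = { b, c, p, z, λ } (including λ since Stmt is nullable).
Call -> c Stmt p contributes {c}.
From Call -> Cond Type: Cond, Type nullable, take FIRST(Cond) ∪ FIRST(Type) = { c, z }; also λ since the whole RHS is nullable.
Union: FIRST(Call) = { b, c, p, z, λ }.

{ b, c, p, z, λ }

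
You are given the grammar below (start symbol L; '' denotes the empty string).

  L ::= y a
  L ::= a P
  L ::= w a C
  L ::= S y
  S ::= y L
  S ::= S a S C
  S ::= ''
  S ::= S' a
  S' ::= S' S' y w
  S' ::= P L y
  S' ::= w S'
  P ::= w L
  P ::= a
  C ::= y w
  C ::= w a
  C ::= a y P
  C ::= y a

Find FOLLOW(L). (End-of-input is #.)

L is the start symbol, so # ∈ FOLLOW(L).
In S ::= y L: L is at the end, add FOLLOW(S) = { a, w, y }.
In S' ::= P L y: add FIRST(y) = { y }.
In P ::= w L: L is at the end, add FOLLOW(P) = { #, a, w, y }.
Union: FOLLOW(L) = { #, a, w, y }.

{ #, a, w, y }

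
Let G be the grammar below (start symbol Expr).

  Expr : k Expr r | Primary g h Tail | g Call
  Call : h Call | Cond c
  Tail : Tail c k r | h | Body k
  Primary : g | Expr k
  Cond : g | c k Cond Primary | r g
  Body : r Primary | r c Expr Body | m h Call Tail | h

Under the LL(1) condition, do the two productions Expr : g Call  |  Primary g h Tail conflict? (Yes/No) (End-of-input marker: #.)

Yes

FIRST(g Call) = { g } and FIRST(Primary g h Tail) = { g, k }.
Both contain g, so the two alternatives are not disjoint — LL(1) conflict.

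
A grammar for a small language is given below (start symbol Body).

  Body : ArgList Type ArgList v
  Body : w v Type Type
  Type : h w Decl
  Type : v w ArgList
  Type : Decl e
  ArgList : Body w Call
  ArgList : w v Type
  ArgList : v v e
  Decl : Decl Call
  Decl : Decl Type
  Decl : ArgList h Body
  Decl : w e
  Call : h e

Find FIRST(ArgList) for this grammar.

From ArgList : Body w Call: add FIRST(Body) = { v, w }.
ArgList : w v Type contributes {w}.
ArgList : v v e contributes {v}.
Union: FIRST(ArgList) = { v, w }.

{ v, w }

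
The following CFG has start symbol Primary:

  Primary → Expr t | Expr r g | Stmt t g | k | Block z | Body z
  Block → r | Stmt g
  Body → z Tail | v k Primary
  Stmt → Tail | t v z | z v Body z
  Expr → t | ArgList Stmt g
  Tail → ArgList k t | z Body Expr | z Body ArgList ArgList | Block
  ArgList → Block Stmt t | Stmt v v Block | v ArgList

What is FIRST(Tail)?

From Tail → ArgList k t: add FIRST(ArgList) = { r, t, v, z }.
Tail → z Body Expr contributes {z}.
Tail → z Body ArgList ArgList contributes {z}.
From Tail → Block: add FIRST(Block) = { r, t, v, z }.
Union: FIRST(Tail) = { r, t, v, z }.

{ r, t, v, z }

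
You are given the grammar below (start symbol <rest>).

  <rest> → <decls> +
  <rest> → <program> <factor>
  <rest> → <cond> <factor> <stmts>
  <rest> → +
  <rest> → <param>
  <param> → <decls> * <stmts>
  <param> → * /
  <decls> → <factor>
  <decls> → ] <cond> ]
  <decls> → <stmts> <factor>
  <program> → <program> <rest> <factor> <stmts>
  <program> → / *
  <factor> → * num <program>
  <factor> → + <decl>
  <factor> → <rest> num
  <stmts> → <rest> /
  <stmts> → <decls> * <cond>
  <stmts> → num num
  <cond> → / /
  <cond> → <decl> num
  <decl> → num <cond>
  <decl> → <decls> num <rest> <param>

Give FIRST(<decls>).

From <decls> → <factor>: add FIRST(<factor>) = { *, +, /, ], num }.
<decls> → ] <cond> ] contributes {]}.
From <decls> → <stmts> <factor>: add FIRST(<stmts>) = { *, +, /, ], num }.
Union: FIRST(<decls>) = { *, +, /, ], num }.

{ *, +, /, ], num }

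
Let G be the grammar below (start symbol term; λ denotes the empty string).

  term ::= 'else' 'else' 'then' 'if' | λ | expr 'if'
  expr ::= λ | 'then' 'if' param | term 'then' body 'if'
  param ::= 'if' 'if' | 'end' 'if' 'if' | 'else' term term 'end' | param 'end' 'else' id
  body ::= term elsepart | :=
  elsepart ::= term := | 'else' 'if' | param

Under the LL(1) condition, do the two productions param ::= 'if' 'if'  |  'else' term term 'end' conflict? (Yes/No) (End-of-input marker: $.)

FIRST('if' 'if') = { 'if' } and FIRST('else' term term 'end') = { 'else' }.
The FIRST sets are disjoint and neither alternative is nullable — no conflict.

No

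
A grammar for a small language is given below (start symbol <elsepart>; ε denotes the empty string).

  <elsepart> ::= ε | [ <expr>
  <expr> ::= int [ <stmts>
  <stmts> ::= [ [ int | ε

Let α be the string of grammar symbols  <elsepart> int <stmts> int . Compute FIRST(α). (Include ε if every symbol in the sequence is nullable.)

{ [, int }

Add FIRST(<elsepart>)\{ε} = { [ }; <elsepart> is nullable, continue.
int is a terminal; add {int} and stop.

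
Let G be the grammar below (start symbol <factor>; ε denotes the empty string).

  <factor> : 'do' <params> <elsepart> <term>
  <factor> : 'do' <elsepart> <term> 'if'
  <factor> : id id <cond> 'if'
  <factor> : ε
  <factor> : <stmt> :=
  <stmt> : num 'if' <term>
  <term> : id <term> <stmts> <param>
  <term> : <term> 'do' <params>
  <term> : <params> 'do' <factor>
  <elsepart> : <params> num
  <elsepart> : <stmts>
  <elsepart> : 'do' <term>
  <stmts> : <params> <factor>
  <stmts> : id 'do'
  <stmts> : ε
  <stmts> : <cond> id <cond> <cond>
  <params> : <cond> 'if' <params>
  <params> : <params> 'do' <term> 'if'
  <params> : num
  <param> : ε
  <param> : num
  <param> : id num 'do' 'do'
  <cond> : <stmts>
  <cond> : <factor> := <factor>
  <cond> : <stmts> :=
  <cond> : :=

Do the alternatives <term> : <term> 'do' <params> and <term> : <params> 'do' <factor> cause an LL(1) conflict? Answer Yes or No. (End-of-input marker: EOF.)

FIRST(<term> 'do' <params>) = { 'do', 'if', :=, id, num } and FIRST(<params> 'do' <factor>) = { 'do', 'if', :=, id, num }.
Both contain 'do', so the two alternatives are not disjoint — LL(1) conflict.

Yes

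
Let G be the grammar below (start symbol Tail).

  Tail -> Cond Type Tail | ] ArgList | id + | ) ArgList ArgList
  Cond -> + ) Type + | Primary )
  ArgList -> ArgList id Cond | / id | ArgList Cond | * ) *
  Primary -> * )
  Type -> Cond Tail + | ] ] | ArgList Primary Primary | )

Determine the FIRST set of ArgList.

{ *, / }

From ArgList -> ArgList id Cond: add FIRST(ArgList) = { *, / }.
ArgList -> / id contributes {/}.
From ArgList -> ArgList Cond: add FIRST(ArgList) = { *, / }.
ArgList -> * ) * contributes {*}.
Union: FIRST(ArgList) = { *, / }.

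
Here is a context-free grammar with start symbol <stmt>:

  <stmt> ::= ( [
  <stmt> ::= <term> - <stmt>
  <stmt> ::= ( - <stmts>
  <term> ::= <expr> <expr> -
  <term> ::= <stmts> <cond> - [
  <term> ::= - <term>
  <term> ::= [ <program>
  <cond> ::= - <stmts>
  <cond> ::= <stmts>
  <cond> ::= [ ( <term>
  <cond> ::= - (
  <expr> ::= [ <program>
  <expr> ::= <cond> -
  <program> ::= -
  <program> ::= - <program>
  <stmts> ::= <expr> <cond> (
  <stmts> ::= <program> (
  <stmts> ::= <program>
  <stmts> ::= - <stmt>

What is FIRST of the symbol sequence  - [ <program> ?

{ - }

- is a terminal; add {-} and stop.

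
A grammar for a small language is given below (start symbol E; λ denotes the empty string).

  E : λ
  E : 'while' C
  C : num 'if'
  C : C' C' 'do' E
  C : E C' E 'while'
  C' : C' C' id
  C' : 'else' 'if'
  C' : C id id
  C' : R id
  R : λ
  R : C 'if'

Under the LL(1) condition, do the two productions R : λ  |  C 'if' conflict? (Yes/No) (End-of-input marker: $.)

FIRST(λ) = { λ } and FIRST(C 'if') = { 'else', 'while', id, num }.
The first alternative is nullable and FOLLOW(R) = { id } shares id with FIRST of the second — conflict.

Yes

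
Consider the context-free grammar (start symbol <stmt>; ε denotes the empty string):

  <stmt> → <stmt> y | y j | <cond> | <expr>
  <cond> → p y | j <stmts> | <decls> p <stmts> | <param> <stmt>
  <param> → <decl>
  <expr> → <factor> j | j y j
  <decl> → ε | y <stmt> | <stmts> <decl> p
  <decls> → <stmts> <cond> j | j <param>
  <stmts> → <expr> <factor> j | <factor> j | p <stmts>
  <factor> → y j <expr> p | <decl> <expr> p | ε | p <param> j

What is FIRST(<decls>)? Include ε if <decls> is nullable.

{ j, p, y }

From <decls> → <stmts> <cond> j: add FIRST(<stmts>) = { j, p, y }.
<decls> → j <param> contributes {j}.
Union: FIRST(<decls>) = { j, p, y }.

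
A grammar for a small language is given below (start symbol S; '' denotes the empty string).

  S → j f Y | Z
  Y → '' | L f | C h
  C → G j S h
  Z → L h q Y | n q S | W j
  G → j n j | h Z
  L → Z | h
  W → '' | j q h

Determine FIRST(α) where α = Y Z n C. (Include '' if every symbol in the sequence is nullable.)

{ h, j, n }

Add FIRST(Y)\{''} = { h, j, n }; Y is nullable, continue.
Add FIRST(Z) = { h, j, n }; Z is not nullable, stop.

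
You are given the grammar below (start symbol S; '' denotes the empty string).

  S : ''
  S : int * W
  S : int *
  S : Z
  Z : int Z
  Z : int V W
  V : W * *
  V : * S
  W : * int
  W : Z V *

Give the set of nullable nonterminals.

{ S }

Directly nullable (have an ''-production): S.
No other nonterminal has a production whose RHS symbols are all nullable.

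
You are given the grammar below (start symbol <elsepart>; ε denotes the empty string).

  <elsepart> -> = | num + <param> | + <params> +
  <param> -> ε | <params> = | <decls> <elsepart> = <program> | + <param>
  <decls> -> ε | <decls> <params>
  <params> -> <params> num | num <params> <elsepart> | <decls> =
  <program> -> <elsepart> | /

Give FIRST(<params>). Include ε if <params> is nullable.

From <params> -> <params> num: add FIRST(<params>) = { =, num }.
<params> -> num <params> <elsepart> contributes {num}.
From <params> -> <decls> =: <decls> nullable, take FIRST(<decls>) ∪ {=} = { =, num }.
Union: FIRST(<params>) = { =, num }.

{ =, num }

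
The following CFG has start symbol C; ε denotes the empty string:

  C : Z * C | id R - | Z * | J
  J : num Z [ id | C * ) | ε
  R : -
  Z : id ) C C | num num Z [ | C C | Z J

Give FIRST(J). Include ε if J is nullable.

J : num Z [ id contributes {num}.
From J : C * ): C nullable, take FIRST(C) ∪ {*} = { *, id, num }.
J : ε contributes ε.
Union: FIRST(J) = { *, id, num, ε }.

{ *, id, num, ε }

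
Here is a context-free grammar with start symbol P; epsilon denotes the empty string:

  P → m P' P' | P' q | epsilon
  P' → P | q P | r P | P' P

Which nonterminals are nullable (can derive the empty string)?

Directly nullable (have an epsilon-production): P.
P' → P with every symbol nullable, so P' is nullable.

{ P, P' }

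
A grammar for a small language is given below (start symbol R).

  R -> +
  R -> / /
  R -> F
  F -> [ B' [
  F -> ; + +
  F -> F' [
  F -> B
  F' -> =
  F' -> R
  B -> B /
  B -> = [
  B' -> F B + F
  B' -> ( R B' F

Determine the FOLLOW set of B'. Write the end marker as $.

{ +, /, ;, =, [ }

In F -> [ B' [: add FIRST([) = { [ }.
In B' -> ( R B' F: add FIRST(F) = { +, /, ;, =, [ }.
Union: FOLLOW(B') = { +, /, ;, =, [ }.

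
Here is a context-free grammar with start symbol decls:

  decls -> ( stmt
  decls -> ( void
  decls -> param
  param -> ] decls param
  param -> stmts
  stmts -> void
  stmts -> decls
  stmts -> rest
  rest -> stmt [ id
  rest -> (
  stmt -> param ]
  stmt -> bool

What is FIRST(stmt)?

From stmt -> param ]: add FIRST(param) = { (, ], bool, void }.
stmt -> bool contributes {bool}.
Union: FIRST(stmt) = { (, ], bool, void }.

{ (, ], bool, void }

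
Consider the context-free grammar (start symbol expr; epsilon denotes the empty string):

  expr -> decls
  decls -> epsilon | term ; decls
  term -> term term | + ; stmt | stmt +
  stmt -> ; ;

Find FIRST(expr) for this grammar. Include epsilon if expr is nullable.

From expr -> decls: add FIRST(decls) = { +, ;, epsilon } (including epsilon since decls is nullable).
Union: FIRST(expr) = { +, ;, epsilon }.

{ +, ;, epsilon }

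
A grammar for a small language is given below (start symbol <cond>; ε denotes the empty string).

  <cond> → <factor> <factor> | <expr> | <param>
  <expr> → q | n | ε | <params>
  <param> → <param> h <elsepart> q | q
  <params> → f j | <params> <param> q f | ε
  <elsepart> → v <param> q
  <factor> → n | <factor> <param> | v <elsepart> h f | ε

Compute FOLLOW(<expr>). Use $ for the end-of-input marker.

{ $ }

In <cond> → <expr>: <expr> is at the end, add FOLLOW(<cond>) = { $ }.
Union: FOLLOW(<expr>) = { $ }.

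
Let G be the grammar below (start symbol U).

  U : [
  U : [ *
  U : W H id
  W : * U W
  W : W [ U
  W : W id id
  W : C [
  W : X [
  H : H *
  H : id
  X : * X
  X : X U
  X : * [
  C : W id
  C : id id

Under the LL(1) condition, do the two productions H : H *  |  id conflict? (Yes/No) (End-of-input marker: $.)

Yes

FIRST(H *) = { id } and FIRST(id) = { id }.
Both contain id, so the two alternatives are not disjoint — LL(1) conflict.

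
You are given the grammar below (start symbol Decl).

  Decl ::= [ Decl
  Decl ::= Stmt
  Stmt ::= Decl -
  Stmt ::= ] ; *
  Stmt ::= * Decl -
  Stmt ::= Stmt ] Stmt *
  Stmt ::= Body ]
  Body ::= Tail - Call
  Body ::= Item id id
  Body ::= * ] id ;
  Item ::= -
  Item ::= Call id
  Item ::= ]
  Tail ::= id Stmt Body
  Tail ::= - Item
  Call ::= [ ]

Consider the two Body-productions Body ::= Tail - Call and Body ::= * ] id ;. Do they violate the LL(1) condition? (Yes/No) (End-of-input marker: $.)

No

FIRST(Tail - Call) = { -, id } and FIRST(* ] id ;) = { * }.
The FIRST sets are disjoint and neither alternative is nullable — no conflict.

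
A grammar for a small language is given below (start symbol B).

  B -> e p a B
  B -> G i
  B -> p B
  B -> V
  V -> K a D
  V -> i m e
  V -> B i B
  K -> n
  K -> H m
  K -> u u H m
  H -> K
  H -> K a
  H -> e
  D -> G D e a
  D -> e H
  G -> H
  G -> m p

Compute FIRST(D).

From D -> G D e a: add FIRST(G) = { e, m, n, u }.
D -> e H contributes {e}.
Union: FIRST(D) = { e, m, n, u }.

{ e, m, n, u }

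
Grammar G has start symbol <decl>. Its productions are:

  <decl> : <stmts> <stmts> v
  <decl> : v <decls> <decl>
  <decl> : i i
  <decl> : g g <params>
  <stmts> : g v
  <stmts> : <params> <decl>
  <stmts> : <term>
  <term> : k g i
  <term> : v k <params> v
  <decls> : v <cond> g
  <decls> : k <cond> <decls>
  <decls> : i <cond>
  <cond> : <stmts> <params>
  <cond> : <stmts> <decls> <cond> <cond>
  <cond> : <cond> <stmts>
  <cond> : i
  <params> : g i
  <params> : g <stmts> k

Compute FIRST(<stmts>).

<stmts> : g v contributes {g}.
From <stmts> : <params> <decl>: add FIRST(<params>) = { g }.
From <stmts> : <term>: add FIRST(<term>) = { k, v }.
Union: FIRST(<stmts>) = { g, k, v }.

{ g, k, v }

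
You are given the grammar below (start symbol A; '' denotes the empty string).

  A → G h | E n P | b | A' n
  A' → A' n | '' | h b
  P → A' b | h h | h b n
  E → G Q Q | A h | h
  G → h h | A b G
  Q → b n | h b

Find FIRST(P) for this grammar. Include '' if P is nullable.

{ b, h, n }

From P → A' b: A' nullable, take FIRST(A') ∪ {b} = { b, h, n }.
P → h h contributes {h}.
P → h b n contributes {h}.
Union: FIRST(P) = { b, h, n }.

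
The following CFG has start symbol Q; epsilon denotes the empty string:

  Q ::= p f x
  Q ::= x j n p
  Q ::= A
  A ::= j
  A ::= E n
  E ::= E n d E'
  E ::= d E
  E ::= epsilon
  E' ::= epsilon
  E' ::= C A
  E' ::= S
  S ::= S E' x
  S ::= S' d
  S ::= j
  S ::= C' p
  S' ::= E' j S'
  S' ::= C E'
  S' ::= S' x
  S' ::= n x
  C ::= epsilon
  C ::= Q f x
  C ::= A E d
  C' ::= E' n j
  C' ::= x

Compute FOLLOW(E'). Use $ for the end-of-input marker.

In E ::= E n d E': E' is at the end, add FOLLOW(E) = { d, n }.
In S ::= S E' x: add FIRST(x) = { x }.
In S' ::= E' j S': add FIRST(j S') = { j }.
In S' ::= C E': E' is at the end, add FOLLOW(S') = { d, x }.
In C' ::= E' n j: add FIRST(n j) = { n }.
Union: FOLLOW(E') = { d, j, n, x }.

{ d, j, n, x }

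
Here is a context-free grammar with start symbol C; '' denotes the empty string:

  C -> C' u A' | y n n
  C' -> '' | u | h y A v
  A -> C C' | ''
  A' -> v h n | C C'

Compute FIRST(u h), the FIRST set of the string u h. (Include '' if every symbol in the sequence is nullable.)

u is a terminal; add {u} and stop.

{ u }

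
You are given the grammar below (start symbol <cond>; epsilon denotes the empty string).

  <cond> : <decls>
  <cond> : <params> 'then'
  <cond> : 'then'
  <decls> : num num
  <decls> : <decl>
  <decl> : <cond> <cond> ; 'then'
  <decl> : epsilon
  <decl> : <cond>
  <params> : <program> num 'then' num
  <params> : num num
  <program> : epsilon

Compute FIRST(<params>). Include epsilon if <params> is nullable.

{ num }

From <params> : <program> num 'then' num: <program> nullable, take FIRST(<program>) ∪ {num} = { num }.
<params> : num num contributes {num}.
Union: FIRST(<params>) = { num }.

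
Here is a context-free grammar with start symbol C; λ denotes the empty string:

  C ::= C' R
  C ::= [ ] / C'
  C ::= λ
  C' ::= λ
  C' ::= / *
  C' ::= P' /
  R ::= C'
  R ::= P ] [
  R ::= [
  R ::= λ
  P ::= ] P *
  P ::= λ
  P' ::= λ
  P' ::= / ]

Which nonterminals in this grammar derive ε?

Directly nullable (have an λ-production): C, C', R, P, P'.

{ C, C', P, P', R }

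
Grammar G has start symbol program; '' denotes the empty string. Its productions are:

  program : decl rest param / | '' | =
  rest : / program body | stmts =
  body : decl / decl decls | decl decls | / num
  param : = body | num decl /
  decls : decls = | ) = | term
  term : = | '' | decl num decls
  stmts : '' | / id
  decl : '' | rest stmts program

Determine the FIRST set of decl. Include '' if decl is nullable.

decl : '' contributes ''.
From decl : rest stmts program: add FIRST(rest) = { /, = }.
Union: FIRST(decl) = { /, =, '' }.

{ /, =, '' }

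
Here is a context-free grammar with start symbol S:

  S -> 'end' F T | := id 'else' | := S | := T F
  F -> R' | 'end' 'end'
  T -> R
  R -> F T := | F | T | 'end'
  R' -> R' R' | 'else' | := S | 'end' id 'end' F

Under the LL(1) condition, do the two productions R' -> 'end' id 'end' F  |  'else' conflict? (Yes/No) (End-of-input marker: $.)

FIRST('end' id 'end' F) = { 'end' } and FIRST('else') = { 'else' }.
The FIRST sets are disjoint and neither alternative is nullable — no conflict.

No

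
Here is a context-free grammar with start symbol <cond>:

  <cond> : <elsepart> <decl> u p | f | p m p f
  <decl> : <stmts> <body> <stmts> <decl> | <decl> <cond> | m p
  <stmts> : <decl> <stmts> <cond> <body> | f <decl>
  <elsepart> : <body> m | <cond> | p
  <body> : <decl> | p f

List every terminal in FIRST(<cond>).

{ f, m, p }

From <cond> : <elsepart> <decl> u p: add FIRST(<elsepart>) = { f, m, p }.
<cond> : f contributes {f}.
<cond> : p m p f contributes {p}.
Union: FIRST(<cond>) = { f, m, p }.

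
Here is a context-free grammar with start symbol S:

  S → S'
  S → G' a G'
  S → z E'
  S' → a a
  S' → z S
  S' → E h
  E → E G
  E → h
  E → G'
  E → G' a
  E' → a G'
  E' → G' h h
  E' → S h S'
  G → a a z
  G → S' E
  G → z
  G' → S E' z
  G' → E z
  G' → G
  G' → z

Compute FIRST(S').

S' → a a contributes {a}.
S' → z S contributes {z}.
From S' → E h: add FIRST(E) = { a, h, z }.
Union: FIRST(S') = { a, h, z }.

{ a, h, z }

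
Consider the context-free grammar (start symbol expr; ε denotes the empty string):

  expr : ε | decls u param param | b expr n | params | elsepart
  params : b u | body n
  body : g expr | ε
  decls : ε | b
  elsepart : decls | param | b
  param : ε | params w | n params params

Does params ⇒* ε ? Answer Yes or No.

Nullable nonterminals: body, decls, elsepart, expr, param.
No production of params has an RHS whose symbols are all nullable, so params is not nullable.

No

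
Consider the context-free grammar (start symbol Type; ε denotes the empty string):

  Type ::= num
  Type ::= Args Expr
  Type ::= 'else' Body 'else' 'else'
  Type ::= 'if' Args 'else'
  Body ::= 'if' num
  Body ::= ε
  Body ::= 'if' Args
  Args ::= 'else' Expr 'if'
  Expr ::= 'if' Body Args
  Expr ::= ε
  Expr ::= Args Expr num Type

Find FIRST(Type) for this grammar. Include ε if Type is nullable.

{ 'else', 'if', num }

Type ::= num contributes {num}.
From Type ::= Args Expr: add FIRST(Args) = { 'else' }.
Type ::= 'else' Body 'else' 'else' contributes {'else'}.
Type ::= 'if' Args 'else' contributes {'if'}.
Union: FIRST(Type) = { 'else', 'if', num }.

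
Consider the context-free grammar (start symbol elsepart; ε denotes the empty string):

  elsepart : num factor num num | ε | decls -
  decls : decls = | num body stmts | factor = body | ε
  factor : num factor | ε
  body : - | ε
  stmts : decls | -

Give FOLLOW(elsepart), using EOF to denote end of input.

{ EOF }

elsepart is the start symbol, so EOF ∈ FOLLOW(elsepart).
Union: FOLLOW(elsepart) = { EOF }.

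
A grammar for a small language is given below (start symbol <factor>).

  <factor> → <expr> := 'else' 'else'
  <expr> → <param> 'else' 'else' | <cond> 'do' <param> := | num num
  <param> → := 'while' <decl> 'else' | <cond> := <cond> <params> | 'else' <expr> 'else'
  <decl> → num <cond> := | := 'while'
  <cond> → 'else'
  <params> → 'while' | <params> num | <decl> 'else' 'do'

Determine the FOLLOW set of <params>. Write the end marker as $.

In <param> → <cond> := <cond> <params>: <params> is at the end, add FOLLOW(<param>) = { 'else', := }.
In <params> → <params> num: add FIRST(num) = { num }.
Union: FOLLOW(<params>) = { 'else', :=, num }.

{ 'else', :=, num }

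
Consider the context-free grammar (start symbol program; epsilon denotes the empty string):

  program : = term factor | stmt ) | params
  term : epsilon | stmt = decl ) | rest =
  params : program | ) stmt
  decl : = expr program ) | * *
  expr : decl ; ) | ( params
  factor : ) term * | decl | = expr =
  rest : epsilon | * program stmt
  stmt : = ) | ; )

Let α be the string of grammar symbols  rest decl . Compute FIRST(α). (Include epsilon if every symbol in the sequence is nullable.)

{ *, = }

Add FIRST(rest)\{epsilon} = { * }; rest is nullable, continue.
Add FIRST(decl) = { *, = }; decl is not nullable, stop.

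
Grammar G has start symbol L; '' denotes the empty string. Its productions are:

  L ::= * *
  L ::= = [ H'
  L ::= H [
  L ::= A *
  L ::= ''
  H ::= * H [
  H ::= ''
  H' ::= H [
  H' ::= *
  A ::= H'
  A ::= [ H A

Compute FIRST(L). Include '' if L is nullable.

L ::= * * contributes {*}.
L ::= = [ H' contributes {=}.
From L ::= H [: H nullable, take FIRST(H) ∪ {[} = { *, [ }.
From L ::= A *: add FIRST(A) = { *, [ }.
L ::= '' contributes ''.
Union: FIRST(L) = { *, =, [, '' }.

{ *, =, [, '' }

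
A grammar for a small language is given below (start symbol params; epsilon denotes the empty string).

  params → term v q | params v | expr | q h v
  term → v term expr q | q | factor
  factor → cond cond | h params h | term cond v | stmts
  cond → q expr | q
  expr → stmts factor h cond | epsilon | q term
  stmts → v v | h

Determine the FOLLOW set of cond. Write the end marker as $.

{ $, h, q, v }

In factor → cond cond: add FIRST(cond) = { q }.
In factor → cond cond: cond is at the end, add FOLLOW(factor) = { $, h, q, v }.
In factor → term cond v: add FIRST(v) = { v }.
In expr → stmts factor h cond: cond is at the end, add FOLLOW(expr) = { $, h, q, v }.
Union: FOLLOW(cond) = { $, h, q, v }.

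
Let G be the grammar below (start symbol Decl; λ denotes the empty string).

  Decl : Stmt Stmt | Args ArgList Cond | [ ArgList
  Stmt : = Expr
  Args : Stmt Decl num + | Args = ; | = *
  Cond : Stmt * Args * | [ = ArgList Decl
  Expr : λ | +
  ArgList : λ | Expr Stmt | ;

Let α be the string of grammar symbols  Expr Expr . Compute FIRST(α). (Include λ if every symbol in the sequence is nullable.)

{ +, λ }

Add FIRST(Expr)\{λ} = { + }; Expr is nullable, continue.
Add FIRST(Expr)\{λ} = { + }; Expr is nullable, continue.
Every symbol is nullable, so include λ.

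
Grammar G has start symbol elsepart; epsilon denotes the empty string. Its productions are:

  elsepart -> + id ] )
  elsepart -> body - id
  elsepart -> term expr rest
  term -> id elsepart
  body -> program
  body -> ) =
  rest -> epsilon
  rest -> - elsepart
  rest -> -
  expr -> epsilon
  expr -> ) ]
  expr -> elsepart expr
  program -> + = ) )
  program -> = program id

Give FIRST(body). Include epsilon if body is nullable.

{ ), +, = }

From body -> program: add FIRST(program) = { +, = }.
body -> ) = contributes {)}.
Union: FIRST(body) = { ), +, = }.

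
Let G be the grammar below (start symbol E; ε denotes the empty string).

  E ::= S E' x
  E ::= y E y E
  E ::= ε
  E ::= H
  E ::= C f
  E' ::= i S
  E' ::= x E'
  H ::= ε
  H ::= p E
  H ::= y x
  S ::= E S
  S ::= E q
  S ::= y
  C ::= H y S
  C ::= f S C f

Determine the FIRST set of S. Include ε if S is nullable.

From S ::= E S: E nullable, take FIRST(E) ∪ FIRST(S) = { f, p, q, y }.
From S ::= E q: E nullable, take FIRST(E) ∪ {q} = { f, p, q, y }.
S ::= y contributes {y}.
Union: FIRST(S) = { f, p, q, y }.

{ f, p, q, y }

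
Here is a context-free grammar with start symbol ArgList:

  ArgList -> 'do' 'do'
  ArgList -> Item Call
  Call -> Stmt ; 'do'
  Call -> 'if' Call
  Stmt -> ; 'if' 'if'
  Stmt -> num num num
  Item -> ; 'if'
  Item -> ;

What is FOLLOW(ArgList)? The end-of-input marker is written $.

ArgList is the start symbol, so $ ∈ FOLLOW(ArgList).
Union: FOLLOW(ArgList) = { $ }.

{ $ }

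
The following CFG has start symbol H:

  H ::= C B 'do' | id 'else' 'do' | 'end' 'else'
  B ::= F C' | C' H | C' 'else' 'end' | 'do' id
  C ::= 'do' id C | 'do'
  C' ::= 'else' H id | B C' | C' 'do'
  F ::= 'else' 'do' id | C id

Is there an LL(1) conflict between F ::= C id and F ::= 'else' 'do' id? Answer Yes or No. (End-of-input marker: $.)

No

FIRST(C id) = { 'do' } and FIRST('else' 'do' id) = { 'else' }.
The FIRST sets are disjoint and neither alternative is nullable — no conflict.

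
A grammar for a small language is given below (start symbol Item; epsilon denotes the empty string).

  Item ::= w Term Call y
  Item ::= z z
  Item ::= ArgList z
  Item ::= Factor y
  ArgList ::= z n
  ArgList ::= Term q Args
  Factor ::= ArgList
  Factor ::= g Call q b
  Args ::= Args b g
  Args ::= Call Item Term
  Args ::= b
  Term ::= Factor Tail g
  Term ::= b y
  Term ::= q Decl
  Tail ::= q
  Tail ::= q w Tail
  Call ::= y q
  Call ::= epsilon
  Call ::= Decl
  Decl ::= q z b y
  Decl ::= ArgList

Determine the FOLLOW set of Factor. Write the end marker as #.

In Item ::= Factor y: add FIRST(y) = { y }.
In Term ::= Factor Tail g: add FIRST(Tail g) = { q }.
Union: FOLLOW(Factor) = { q, y }.

{ q, y }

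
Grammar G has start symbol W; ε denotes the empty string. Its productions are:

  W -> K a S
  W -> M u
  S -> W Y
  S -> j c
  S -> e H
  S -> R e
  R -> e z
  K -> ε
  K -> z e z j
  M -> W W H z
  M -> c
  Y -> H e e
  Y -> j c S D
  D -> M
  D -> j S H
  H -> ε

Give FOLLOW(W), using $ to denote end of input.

W is the start symbol, so $ ∈ FOLLOW(W).
In S -> W Y: add FIRST(Y) = { e, j }.
In M -> W W H z: add FIRST(W H z) = { a, c, z }.
In M -> W W H z: add FIRST(H z) = { z }.
Union: FOLLOW(W) = { $, a, c, e, j, z }.

{ $, a, c, e, j, z }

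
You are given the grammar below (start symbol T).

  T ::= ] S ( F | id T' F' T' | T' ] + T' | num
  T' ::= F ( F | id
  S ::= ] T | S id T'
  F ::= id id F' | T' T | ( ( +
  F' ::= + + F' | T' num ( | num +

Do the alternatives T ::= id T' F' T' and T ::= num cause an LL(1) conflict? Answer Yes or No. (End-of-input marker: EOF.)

No

FIRST(id T' F' T') = { id } and FIRST(num) = { num }.
The FIRST sets are disjoint and neither alternative is nullable — no conflict.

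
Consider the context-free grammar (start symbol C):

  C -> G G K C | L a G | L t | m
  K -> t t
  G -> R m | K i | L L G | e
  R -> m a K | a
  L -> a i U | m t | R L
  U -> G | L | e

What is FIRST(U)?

From U -> G: add FIRST(G) = { a, e, m, t }.
From U -> L: add FIRST(L) = { a, m }.
U -> e contributes {e}.
Union: FIRST(U) = { a, e, m, t }.

{ a, e, m, t }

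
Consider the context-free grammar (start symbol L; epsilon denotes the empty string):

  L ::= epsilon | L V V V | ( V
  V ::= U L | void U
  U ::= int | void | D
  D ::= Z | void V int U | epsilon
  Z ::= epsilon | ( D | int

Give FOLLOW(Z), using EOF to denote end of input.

{ EOF, (, int, void }

In D ::= Z: Z is at the end, add FOLLOW(D) = { EOF, (, int, void }.
Union: FOLLOW(Z) = { EOF, (, int, void }.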